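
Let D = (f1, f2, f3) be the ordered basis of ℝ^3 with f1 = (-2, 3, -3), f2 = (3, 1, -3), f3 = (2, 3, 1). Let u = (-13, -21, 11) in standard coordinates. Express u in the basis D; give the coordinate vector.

We seek scalars with c_1 f1 + ... + c_3 f3 = u; equivalently solve M c = u where the columns of M are f1, ..., f3.
Solving this 3x3 system gives c = (-2, -3, -4).
Check: -2f1 - 3f2 - 4f3 = (-13, -21, 11).

(-2, -3, -4)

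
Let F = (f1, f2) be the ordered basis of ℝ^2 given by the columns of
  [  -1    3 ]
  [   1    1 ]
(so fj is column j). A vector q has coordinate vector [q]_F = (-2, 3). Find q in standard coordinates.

(11, 1)

q = M [q]_F, where M has columns f1, f2.
Carrying out the matrix-vector product, q = (11, 1).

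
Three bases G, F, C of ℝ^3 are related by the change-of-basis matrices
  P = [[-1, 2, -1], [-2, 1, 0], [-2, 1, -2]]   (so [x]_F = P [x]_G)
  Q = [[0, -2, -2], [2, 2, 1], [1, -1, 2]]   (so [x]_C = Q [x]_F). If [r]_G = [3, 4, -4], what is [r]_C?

Composing the changes, [r]_C = Q P [r]_G.
Q P = [[8, -4, 4], [-8, 7, -4], [-3, 3, -5]]; applying this to [3, 4, -4] gives [-8, 20, 23].

[-8, 20, 23]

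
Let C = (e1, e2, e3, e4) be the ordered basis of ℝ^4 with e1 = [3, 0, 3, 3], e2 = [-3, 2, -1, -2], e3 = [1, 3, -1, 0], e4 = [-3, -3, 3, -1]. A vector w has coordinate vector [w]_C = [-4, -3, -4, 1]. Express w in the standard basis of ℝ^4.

[-10, -21, -2, -7]

The coordinates say w = -4e1 - 3e2 - 4e3 + e4; adding the scaled basis vectors gives [-10, -21, -2, -7].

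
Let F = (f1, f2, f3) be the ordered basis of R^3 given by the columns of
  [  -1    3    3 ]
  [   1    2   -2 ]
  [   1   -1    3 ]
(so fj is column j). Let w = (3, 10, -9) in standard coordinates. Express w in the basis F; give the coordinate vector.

Write w = c_1 f1 + ... + c_3 f3 and solve for the c_i.
Gaussian elimination on [M | w] yields c = (0, 3, -2).
Check: 0·f1 + 3f2 - 2f3 = (3, 10, -9).

(0, 3, -2)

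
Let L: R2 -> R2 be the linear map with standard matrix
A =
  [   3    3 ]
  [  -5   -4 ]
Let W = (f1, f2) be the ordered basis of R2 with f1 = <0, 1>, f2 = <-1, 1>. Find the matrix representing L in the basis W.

[[-1, 1], [-3, 0]]

Let P have columns f1, f2. Then [L]_W = P^(-1) A P.
Here det P = 1, so P^(-1) is integer; computing A P first and then P^(-1)(A P) gives [[-1, 1], [-3, 0]].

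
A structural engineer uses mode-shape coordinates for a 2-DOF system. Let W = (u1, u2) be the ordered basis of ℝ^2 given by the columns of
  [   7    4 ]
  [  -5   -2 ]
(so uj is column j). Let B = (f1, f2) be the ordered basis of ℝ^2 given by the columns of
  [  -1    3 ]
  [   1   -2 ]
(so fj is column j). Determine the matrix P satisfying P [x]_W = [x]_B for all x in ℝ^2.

Take x = uj: its W-coordinates are the j-th standard unit vector, so P e_j — column j of P — equals [uj]_B.
u1 = -f1 + 2f2, giving column 1 = [-1, 2]; repeating for each j gives P = [[-1, 2], [2, 2]].

[[-1, 2], [2, 2]]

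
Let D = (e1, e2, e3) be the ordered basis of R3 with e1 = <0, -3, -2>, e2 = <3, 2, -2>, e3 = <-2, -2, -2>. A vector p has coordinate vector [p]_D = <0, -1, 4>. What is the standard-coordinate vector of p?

The coordinates say p = 0·e1 - e2 + 4e3; adding the scaled basis vectors gives <-11, -10, -6>.

<-11, -10, -6>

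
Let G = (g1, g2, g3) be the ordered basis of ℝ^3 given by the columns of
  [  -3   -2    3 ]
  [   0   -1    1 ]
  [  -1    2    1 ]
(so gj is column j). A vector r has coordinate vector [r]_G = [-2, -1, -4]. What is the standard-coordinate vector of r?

The coordinates say r = -2g1 - g2 - 4g3; adding the scaled basis vectors gives [-4, -3, -4].

[-4, -3, -4]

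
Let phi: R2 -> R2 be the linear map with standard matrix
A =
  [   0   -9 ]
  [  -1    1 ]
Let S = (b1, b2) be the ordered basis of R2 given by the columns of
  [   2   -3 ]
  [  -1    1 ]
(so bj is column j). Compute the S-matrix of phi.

Let P have columns b1, b2. Then [phi]_S = P^(-1) A P.
Here det P = -1, so P^(-1) is integer; computing A P first and then P^(-1)(A P) gives [[0, -3], [-3, 1]].

[[0, -3], [-3, 1]]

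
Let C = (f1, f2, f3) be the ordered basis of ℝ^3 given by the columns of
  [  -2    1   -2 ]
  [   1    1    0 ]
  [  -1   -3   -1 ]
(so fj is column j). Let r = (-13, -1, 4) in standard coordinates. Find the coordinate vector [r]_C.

(2, -3, 3)

We seek scalars with c_1 f1 + ... + c_3 f3 = r; equivalently solve M c = r where the columns of M are f1, ..., f3.
Gaussian elimination on [M | r] yields c = (2, -3, 3).
Check: 2f1 - 3f2 + 3f3 = (-13, -1, 4).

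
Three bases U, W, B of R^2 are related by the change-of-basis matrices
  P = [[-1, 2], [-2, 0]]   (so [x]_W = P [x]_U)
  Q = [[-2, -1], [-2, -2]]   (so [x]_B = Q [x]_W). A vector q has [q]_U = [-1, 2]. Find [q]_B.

Composing the changes, [q]_B = Q P [q]_U.
Q P = [[4, -4], [6, -4]]; applying this to [-1, 2] gives [-12, -14].

[-12, -14]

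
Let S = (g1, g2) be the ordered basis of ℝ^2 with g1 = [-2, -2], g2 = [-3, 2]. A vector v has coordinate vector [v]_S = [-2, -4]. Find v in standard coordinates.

[16, -4]

The coordinates say v = -2g1 - 4g2; adding the scaled basis vectors gives [16, -4].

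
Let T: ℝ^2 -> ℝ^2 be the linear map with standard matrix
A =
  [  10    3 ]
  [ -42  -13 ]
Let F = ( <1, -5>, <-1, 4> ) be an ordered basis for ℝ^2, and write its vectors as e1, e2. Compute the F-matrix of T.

With P the matrix whose columns are e1, e2, [T]_F = P^(-1) A P.
Column by column: T(e1) = A e1 = <-5, 23>; its F-coordinates <-3, 2> give column 1.
Continuing for each basis vector yields [T]_F = [[-3, 2], [2, 0]].

[[-3, 2], [2, 0]]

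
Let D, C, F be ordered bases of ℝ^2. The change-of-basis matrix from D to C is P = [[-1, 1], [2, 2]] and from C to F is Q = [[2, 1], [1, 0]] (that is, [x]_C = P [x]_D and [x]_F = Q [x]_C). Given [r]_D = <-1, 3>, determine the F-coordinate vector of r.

First [r]_C = P [r]_D = <4, 4>.
Then [r]_F = Q [r]_C = <12, 4>.

<12, 4>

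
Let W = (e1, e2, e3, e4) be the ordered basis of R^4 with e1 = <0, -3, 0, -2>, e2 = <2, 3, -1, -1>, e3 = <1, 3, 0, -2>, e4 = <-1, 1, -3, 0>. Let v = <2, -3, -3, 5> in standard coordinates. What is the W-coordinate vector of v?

We seek scalars with c_1 e1 + ... + c_4 e4 = v; equivalently solve M c = v where the columns of M are e1, ..., e4.
Row-reducing the augmented matrix [M | v] gives c = (0, 3, -4, 0).
Check: 0·e1 + 3e2 - 4e3 + 0·e4 = <2, -3, -3, 5>.

<0, 3, -4, 0>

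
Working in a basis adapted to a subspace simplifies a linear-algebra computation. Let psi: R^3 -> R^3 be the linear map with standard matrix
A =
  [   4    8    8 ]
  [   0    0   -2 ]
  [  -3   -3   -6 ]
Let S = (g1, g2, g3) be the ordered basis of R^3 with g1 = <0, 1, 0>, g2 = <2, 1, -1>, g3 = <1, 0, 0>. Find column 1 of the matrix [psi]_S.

<-3, 3, 2>

Column 1 of [psi]_S is the S-coordinate vector of psi(g1).
In standard coordinates psi(g1) = A g1 = <8, 0, -3>.
Converting to S: <8, 0, -3> = -3g1 + 3g2 + 2g3, so the coordinate vector is <-3, 3, 2>.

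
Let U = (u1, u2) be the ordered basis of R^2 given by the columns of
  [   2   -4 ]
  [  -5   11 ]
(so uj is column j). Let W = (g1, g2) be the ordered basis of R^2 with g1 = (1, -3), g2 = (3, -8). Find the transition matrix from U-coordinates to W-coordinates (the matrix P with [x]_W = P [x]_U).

Take x = uj: its U-coordinates are the j-th standard unit vector, so P e_j — column j of P — equals [uj]_W.
u1 = -g1 + g2, giving column 1 = (-1, 1); repeating for each j gives P = [[-1, -1], [1, -1]].

[[-1, -1], [1, -1]]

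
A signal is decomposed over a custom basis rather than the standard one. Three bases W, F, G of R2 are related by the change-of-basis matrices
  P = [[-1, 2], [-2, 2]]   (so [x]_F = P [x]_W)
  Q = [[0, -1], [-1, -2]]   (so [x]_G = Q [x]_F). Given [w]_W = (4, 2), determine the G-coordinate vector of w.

First [w]_F = P [w]_W = (0, -4).
Then [w]_G = Q [w]_F = (4, 8).

(4, 8)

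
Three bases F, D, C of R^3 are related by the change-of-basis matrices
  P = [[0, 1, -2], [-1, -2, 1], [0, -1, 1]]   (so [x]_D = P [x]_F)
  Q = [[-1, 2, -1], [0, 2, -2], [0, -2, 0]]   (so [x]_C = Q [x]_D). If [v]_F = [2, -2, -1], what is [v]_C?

[1, 0, -2]

Apply P to get D-coordinates [0, 1, 1], then Q to get C-coordinates.
The result is [v]_C = [1, 0, -2].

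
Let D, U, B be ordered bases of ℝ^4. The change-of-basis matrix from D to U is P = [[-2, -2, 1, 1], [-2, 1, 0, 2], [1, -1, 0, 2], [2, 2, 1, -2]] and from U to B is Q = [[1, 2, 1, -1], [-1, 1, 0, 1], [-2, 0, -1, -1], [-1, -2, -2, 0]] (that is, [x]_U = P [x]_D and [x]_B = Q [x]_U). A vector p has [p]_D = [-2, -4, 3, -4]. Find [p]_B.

Composing the changes, [p]_B = Q P [p]_D.
Q P = [[-7, -3, 0, 9], [2, 5, 0, -1], [1, 3, -3, -2], [4, 2, -1, -9]]; applying this to [-2, -4, 3, -4] gives [-10, -20, -15, 17].

[-10, -20, -15, 17]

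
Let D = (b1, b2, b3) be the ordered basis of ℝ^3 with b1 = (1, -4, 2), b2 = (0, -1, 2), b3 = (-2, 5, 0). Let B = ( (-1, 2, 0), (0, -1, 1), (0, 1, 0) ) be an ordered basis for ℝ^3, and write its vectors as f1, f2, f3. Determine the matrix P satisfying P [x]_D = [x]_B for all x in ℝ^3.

[[-1, 0, 2], [2, 2, 0], [0, 1, 1]]

Take x = bj: its D-coordinates are the j-th standard unit vector, so P e_j — column j of P — equals [bj]_B.
b1 = -f1 + 2f2 + 0·f3, giving column 1 = (-1, 2, 0); repeating for each j gives P = [[-1, 0, 2], [2, 2, 0], [0, 1, 1]].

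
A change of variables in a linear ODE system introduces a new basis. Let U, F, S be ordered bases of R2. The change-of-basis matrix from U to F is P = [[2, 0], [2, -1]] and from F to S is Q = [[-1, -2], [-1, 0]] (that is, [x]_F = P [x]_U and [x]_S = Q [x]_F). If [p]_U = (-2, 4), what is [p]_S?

(20, 4)

Composing the changes, [p]_S = Q P [p]_U.
Q P = [[-6, 2], [-2, 0]]; applying this to (-2, 4) gives (20, 4).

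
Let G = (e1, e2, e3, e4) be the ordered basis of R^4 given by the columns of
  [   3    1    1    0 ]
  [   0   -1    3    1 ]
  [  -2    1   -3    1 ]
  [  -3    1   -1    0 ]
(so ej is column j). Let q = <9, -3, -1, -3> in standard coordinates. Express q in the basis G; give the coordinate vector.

<2, 3, 0, 0>

Write q = c_1 e1 + ... + c_4 e4 and solve for the c_i.
Row-reducing the augmented matrix [M | q] gives c = (2, 3, 0, 0).
Check: 2e1 + 3e2 + 0·e3 + 0·e4 = <9, -3, -1, -3>.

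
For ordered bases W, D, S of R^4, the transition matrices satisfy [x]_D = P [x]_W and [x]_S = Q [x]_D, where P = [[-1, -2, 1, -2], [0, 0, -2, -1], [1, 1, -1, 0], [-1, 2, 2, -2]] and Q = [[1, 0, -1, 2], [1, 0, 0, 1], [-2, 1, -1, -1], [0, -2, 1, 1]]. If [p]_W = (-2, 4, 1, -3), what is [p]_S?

Apply P to get D-coordinates (1, 1, 1, 18), then Q to get S-coordinates.
The result is [p]_S = (36, 19, -20, 17).

(36, 19, -20, 17)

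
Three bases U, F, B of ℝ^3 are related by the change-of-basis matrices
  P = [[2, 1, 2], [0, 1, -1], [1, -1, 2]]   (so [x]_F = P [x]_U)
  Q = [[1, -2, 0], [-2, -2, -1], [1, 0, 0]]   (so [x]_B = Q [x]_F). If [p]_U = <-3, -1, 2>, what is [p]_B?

<3, 10, -3>

Apply P to get F-coordinates <-3, -3, 2>, then Q to get B-coordinates.
The result is [p]_B = <3, 10, -3>.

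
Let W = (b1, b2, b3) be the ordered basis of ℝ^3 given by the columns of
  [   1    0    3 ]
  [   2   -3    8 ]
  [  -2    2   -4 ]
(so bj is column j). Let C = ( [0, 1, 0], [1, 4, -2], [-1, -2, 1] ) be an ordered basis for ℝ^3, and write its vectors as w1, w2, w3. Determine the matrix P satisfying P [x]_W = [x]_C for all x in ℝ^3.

[[-2, 1, 0], [1, -2, 1], [0, -2, -2]]

Take x = bj: its W-coordinates are the j-th standard unit vector, so P e_j — column j of P — equals [bj]_C.
b1 = -2w1 + w2 + 0·w3, giving column 1 = [-2, 1, 0]; repeating for each j gives P = [[-2, 1, 0], [1, -2, 1], [0, -2, -2]].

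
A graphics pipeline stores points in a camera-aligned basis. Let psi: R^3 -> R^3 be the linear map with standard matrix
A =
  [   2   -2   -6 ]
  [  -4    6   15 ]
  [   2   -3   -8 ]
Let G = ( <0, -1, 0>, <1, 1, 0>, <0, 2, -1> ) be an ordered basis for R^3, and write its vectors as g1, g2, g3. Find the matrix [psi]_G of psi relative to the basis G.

[[2, 0, 1], [2, 0, 2], [-3, 1, -2]]

With P the matrix whose columns are g1, ..., g3, [psi]_G = P^(-1) A P.
Column by column: psi(g1) = A g1 = <2, -6, 3>; its G-coordinates <2, 2, -3> give column 1.
Continuing for each basis vector yields [psi]_G = [[2, 0, 1], [2, 0, 2], [-3, 1, -2]].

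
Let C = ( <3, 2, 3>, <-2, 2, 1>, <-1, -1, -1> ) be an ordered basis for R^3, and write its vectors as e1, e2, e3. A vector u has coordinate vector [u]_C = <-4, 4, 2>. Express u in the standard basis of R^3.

<-22, -2, -10>

u = M [u]_C, where M has columns e1, ..., e3.
Carrying out the matrix-vector product, u = <-22, -2, -10>.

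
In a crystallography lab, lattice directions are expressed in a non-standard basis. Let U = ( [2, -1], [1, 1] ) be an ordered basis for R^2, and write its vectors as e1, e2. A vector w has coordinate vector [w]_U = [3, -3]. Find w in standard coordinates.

w = M [w]_U, where M has columns e1, e2.
Carrying out the matrix-vector product, w = [3, -6].

[3, -6]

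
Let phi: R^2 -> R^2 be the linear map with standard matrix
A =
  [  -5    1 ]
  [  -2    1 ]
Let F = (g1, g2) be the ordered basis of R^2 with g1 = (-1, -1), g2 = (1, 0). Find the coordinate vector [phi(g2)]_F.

(2, -3)

Compute phi(g2) = A g2 = (-5, -2) in standard coordinates.
Then write this in F-coordinates: solve for y in y_1 g1 + y_2 g2 = (-5, -2).
This gives y = (2, -3), which is column 2 of [phi]_F.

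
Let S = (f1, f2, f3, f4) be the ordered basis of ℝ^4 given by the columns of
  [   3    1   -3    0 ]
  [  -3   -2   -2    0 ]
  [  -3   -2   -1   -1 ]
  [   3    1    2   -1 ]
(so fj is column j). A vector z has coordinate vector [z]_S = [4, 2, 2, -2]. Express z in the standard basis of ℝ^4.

z = M [z]_S, where M has columns f1, ..., f4.
Carrying out the matrix-vector product, z = [8, -20, -16, 20].

[8, -20, -16, 20]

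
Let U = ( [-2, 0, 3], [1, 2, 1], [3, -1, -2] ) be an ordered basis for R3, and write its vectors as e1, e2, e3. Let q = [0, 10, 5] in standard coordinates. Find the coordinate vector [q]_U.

We seek scalars with c_1 e1 + ... + c_3 e3 = q; equivalently solve M c = q where the columns of M are e1, ..., e3.
Solving this 3x3 system gives c = (-1, 4, -2).
Check: -e1 + 4e2 - 2e3 = [0, 10, 5].

[-1, 4, -2]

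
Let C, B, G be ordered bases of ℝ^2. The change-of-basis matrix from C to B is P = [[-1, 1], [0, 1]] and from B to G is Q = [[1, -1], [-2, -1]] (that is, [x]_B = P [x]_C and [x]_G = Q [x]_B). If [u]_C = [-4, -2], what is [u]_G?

[4, -2]

Apply P to get B-coordinates [2, -2], then Q to get G-coordinates.
The result is [u]_G = [4, -2].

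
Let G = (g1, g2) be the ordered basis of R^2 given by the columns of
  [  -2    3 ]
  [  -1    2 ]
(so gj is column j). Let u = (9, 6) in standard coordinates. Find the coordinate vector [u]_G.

We seek scalars with c_1 g1 + c_2 g2 = u; equivalently solve M c = u where the columns of M are g1, g2.
System: -2c_1 + 3c_2 = 9, -c_1 + 2c_2 = 6; solving gives c_1 = 0, c_2 = 3.
Check: 0·g1 + 3g2 = (9, 6).

(0, 3)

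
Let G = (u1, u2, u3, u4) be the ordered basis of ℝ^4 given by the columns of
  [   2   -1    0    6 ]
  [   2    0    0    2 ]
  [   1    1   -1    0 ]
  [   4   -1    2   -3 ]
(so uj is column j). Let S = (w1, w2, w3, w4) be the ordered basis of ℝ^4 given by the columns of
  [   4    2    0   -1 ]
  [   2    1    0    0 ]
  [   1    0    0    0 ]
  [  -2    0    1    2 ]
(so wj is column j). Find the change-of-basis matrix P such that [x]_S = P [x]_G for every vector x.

[[1, 1, -1, 0], [0, -2, 2, 2], [2, -1, 0, 1], [2, 1, 0, -2]]

Column j of P is [uj]_S, since P maps G-coordinates to S-coordinates.
Expressing u1 in S: u1 = w1 + 0·w2 + 2w3 + 2w4, so column 1 of P is [1, 0, 2, 2].
Doing the same for each uj gives P = [[1, 1, -1, 0], [0, -2, 2, 2], [2, -1, 0, 1], [2, 1, 0, -2]].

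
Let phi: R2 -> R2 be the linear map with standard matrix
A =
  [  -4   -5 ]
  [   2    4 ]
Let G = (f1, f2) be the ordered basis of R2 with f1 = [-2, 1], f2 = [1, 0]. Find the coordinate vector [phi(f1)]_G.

[0, 3]

Column 1 of [phi]_G is the G-coordinate vector of phi(f1).
In standard coordinates phi(f1) = A f1 = [3, 0].
Converting to G: [3, 0] = 0·f1 + 3f2, so the coordinate vector is [0, 3].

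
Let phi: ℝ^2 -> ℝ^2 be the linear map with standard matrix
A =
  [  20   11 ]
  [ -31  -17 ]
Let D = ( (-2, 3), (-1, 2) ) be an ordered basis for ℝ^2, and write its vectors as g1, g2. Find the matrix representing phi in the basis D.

Let P have columns g1, g2. Then [phi]_D = P^(-1) A P.
Here det P = -1, so P^(-1) is integer; computing A P first and then P^(-1)(A P) gives [[3, -1], [1, 0]].

[[3, -1], [1, 0]]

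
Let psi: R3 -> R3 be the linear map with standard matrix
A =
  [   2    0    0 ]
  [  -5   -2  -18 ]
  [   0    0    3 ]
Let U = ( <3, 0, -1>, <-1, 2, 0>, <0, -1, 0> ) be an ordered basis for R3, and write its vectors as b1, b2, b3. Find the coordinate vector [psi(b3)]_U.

Column 3 of [psi]_U is the U-coordinate vector of psi(b3).
In standard coordinates psi(b3) = A b3 = <0, 2, 0>.
Converting to U: <0, 2, 0> = 0·b1 + 0·b2 - 2b3, so the coordinate vector is <0, 0, -2>.

<0, 0, -2>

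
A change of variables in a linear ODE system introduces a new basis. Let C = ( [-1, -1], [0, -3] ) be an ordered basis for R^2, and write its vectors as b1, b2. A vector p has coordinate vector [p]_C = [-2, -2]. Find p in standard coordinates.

[2, 8]

p = M [p]_C, where M has columns b1, b2.
Carrying out the matrix-vector product, p = [2, 8].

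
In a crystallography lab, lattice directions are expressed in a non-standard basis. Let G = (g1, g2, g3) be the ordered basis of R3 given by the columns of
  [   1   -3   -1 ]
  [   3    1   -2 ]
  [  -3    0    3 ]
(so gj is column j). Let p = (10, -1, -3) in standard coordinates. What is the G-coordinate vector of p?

(0, -3, -1)

Write p = c_1 g1 + ... + c_3 g3 and solve for the c_i.
Gaussian elimination on [M | p] yields c = (0, -3, -1).
Check: 0·g1 - 3g2 - g3 = (10, -1, -3).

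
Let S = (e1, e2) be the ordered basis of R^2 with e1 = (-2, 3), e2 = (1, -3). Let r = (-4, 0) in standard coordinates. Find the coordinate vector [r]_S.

(4, 4)

Write r = c_1 e1 + c_2 e2 and solve for the c_i.
System: -2c_1 + c_2 = -4, 3c_1 - 3c_2 = 0; solving gives c_1 = 4, c_2 = 4.
Check: 4e1 + 4e2 = (-4, 0).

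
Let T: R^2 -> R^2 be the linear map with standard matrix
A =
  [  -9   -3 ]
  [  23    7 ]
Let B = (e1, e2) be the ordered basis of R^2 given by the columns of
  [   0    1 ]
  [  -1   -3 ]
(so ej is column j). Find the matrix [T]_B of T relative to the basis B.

Let P have columns e1, e2. Then [T]_B = P^(-1) A P.
Here det P = 1, so P^(-1) is integer; computing A P first and then P^(-1)(A P) gives [[-2, -2], [3, 0]].

[[-2, -2], [3, 0]]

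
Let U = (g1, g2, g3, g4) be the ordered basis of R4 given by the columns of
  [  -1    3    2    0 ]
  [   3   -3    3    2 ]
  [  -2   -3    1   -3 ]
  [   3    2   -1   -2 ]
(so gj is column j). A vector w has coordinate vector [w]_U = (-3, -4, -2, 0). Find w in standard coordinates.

(-13, -3, 16, -15)

By definition w = -3g1 - 4g2 - 2g3 + 0·g4.
Summing componentwise gives (-13, -3, 16, -15).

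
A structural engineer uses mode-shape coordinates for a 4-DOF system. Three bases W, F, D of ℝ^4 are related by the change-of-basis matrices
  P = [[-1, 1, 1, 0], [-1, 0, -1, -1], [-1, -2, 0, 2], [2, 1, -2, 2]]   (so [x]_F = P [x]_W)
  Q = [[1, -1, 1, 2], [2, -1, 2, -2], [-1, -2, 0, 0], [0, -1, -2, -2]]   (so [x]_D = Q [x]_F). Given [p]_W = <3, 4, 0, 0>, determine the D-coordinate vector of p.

First [p]_F = P [p]_W = <1, -3, -11, 10>.
Then [p]_D = Q [p]_F = <13, -37, 5, 5>.

<13, -37, 5, 5>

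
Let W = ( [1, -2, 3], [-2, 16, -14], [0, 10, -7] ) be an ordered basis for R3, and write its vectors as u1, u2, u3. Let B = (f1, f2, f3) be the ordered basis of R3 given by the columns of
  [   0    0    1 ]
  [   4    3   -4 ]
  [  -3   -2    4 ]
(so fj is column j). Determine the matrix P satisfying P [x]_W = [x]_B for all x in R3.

[[-1, 2, 1], [2, 0, 2], [1, -2, 0]]

Let M have columns uj and N have columns fj. Then for every x, N [x]_B = x = M [x]_W, so P = N^(-1) M.
Since det N = 1, N^(-1) has integer entries; multiplying gives P = [[-1, 2, 1], [2, 0, 2], [1, -2, 0]].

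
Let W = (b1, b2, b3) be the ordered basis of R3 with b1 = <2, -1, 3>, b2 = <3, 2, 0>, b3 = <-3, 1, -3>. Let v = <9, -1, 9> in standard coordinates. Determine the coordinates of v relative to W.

Write v = c_1 b1 + ... + c_3 b3 and solve for the c_i.
Row-reducing the augmented matrix [M | v] gives c = (3, 1, 0).
Check: 3b1 + b2 + 0·b3 = <9, -1, 9>.

<3, 1, 0>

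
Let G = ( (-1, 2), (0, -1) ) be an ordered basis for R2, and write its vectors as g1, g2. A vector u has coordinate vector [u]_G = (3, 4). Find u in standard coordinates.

(-3, 2)

The coordinates say u = 3g1 + 4g2; adding the scaled basis vectors gives (-3, 2).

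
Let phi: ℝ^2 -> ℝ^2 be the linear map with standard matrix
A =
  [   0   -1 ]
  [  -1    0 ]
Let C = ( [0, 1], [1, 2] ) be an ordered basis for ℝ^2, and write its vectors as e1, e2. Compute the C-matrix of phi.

[[2, 3], [-1, -2]]

The j-th column of [phi]_C is [phi(ej)]_C.
phi(e1) = A e1 = [-1, 0] = 2e1 - e2, so column 1 is [2, -1].
Repeating for e2 and assembling the columns gives [[2, 3], [-1, -2]].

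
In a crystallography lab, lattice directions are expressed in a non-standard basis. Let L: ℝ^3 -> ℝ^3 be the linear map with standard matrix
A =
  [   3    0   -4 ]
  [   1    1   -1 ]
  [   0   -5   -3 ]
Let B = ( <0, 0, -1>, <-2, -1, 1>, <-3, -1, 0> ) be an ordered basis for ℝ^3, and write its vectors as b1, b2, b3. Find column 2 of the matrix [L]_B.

Compute L(b2) = A b2 = <-10, -4, 2> in standard coordinates.
Then write this in B-coordinates: solve for y in y_1 b1 + ... + y_3 b3 = <-10, -4, 2>.
This gives y = <0, 2, 2>, which is column 2 of [L]_B.

<0, 2, 2>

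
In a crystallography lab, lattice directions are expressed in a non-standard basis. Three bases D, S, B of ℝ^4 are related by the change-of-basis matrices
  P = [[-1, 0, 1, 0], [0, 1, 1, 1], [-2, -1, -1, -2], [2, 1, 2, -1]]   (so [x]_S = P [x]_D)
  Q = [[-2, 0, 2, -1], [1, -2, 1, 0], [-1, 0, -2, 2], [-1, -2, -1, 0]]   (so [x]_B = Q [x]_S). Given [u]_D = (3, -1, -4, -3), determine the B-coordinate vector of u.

(24, 14, -3, 18)

First [u]_S = P [u]_D = (-7, -8, 5, 0).
Then [u]_B = Q [u]_S = (24, 14, -3, 18).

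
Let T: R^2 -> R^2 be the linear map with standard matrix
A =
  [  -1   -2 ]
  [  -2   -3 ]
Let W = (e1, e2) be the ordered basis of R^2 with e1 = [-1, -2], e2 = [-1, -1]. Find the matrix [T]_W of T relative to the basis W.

[[-3, -2], [-2, -1]]

The j-th column of [T]_W is [T(ej)]_W.
T(e1) = A e1 = [5, 8] = -3e1 - 2e2, so column 1 is [-3, -2].
Repeating for e2 and assembling the columns gives [[-3, -2], [-2, -1]].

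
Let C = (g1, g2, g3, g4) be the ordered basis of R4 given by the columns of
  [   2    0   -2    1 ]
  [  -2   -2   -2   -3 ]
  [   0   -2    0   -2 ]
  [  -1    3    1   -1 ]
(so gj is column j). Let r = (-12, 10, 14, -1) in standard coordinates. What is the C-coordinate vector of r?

(0, -3, 4, -4)

Write r = c_1 g1 + ... + c_4 g4 and solve for the c_i.
Gaussian elimination on [M | r] yields c = (0, -3, 4, -4).
Check: 0·g1 - 3g2 + 4g3 - 4g4 = (-12, 10, 14, -1).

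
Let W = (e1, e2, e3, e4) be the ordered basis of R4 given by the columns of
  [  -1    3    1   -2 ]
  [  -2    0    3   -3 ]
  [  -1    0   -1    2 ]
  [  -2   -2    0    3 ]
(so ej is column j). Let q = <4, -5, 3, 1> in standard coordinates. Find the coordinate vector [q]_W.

We seek scalars with c_1 e1 + ... + c_4 e4 = q; equivalently solve M c = q where the columns of M are e1, ..., e4.
Solving this 4x4 system gives c = (1, 3, 2, 3).
Check: e1 + 3e2 + 2e3 + 3e4 = <4, -5, 3, 1>.

<1, 3, 2, 3>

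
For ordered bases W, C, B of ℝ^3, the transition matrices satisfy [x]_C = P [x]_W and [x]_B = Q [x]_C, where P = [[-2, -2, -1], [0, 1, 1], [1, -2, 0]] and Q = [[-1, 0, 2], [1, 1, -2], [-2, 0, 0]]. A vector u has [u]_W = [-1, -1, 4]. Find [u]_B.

[2, 1, 0]

First [u]_C = P [u]_W = [0, 3, 1].
Then [u]_B = Q [u]_C = [2, 1, 0].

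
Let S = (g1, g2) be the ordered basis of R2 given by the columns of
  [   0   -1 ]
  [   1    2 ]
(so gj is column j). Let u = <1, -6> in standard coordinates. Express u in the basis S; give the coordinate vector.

<-4, -1>

Write u = c_1 g1 + c_2 g2 and solve for the c_i.
System: 0c_1 - c_2 = 1, c_1 + 2c_2 = -6; solving gives c_1 = -4, c_2 = -1.
Check: -4g1 - g2 = <1, -6>.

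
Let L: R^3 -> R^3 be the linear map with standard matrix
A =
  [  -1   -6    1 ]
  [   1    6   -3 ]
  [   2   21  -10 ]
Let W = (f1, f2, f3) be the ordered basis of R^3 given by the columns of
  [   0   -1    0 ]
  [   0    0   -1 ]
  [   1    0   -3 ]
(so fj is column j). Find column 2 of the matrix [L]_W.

Column 2 of [L]_W is the W-coordinate vector of L(f2).
In standard coordinates L(f2) = A f2 = <1, -1, -2>.
Converting to W: <1, -1, -2> = f1 - f2 + f3, so the coordinate vector is <1, -1, 1>.

<1, -1, 1>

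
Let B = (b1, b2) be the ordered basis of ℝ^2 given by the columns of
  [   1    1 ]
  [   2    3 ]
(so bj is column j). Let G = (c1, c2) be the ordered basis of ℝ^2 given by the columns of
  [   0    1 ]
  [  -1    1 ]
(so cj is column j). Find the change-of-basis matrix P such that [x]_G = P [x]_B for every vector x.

[[-1, -2], [1, 1]]

Column j of P is [bj]_G, since P maps B-coordinates to G-coordinates.
Expressing b1 in G: b1 = -c1 + c2, so column 1 of P is <-1, 1>.
Doing the same for each bj gives P = [[-1, -2], [1, 1]].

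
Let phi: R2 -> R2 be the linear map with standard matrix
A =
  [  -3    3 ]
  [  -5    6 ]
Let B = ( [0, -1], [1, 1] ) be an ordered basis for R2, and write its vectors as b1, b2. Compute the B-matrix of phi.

With P the matrix whose columns are b1, b2, [phi]_B = P^(-1) A P.
Column by column: phi(b1) = A b1 = [-3, -6]; its B-coordinates [3, -3] give column 1.
Continuing for each basis vector yields [phi]_B = [[3, -1], [-3, 0]].

[[3, -1], [-3, 0]]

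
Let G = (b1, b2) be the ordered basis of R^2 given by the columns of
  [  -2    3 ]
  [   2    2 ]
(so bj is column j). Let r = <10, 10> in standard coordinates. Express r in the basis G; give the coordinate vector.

Write r = c_1 b1 + c_2 b2 and solve for the c_i.
System: -2c_1 + 3c_2 = 10, 2c_1 + 2c_2 = 10; solving gives c_1 = 1, c_2 = 4.
Check: b1 + 4b2 = <10, 10>.

<1, 4>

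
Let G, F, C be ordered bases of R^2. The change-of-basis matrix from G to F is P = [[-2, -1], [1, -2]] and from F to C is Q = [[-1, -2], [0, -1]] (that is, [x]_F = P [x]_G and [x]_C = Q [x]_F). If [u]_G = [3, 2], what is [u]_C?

First [u]_F = P [u]_G = [-8, -1].
Then [u]_C = Q [u]_F = [10, 1].

[10, 1]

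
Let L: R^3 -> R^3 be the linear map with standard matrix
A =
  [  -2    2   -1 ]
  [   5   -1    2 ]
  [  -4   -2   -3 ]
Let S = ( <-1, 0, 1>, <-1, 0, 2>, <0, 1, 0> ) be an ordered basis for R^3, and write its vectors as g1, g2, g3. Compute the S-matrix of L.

The j-th column of [L]_S is [L(gj)]_S.
L(g1) = A g1 = <1, -3, 1> = -3g1 + 2g2 - 3g3, so column 1 is <-3, 2, -3>.
Repeating for g2, g3 and assembling the columns gives [[-3, 2, -2], [2, -2, 0], [-3, -1, -1]].

[[-3, 2, -2], [2, -2, 0], [-3, -1, -1]]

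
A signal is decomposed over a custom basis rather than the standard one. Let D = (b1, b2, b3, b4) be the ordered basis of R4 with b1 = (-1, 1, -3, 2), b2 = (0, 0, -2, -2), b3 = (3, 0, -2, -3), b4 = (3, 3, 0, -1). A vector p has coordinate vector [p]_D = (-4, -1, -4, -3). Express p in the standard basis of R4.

The coordinates say p = -4b1 - b2 - 4b3 - 3b4; adding the scaled basis vectors gives (-17, -13, 22, 9).

(-17, -13, 22, 9)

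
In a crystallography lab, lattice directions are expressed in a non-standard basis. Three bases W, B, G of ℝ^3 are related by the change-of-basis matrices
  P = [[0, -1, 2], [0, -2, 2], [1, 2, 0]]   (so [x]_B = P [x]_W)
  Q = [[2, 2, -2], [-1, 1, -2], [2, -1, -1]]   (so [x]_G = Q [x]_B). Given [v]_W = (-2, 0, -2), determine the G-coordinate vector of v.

Composing the changes, [v]_G = Q P [v]_W.
Q P = [[-2, -10, 8], [-2, -5, 0], [-1, -2, 2]]; applying this to (-2, 0, -2) gives (-12, 4, -2).

(-12, 4, -2)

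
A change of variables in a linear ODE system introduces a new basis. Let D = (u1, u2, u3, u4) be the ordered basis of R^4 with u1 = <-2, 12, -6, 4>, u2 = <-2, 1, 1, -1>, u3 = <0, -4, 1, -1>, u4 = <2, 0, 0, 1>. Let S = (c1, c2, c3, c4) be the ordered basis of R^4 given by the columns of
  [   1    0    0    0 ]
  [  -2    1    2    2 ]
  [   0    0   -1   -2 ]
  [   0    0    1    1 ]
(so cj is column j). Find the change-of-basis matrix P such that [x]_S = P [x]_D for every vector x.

Take x = uj: its D-coordinates are the j-th standard unit vector, so P e_j — column j of P — equals [uj]_S.
u1 = -2c1 + 0·c2 + 2c3 + 2c4, giving column 1 = <-2, 0, 2, 2>; repeating for each j gives P = [[-2, -2, 0, 2], [0, -1, -2, 2], [2, -1, -1, 2], [2, 0, 0, -1]].

[[-2, -2, 0, 2], [0, -1, -2, 2], [2, -1, -1, 2], [2, 0, 0, -1]]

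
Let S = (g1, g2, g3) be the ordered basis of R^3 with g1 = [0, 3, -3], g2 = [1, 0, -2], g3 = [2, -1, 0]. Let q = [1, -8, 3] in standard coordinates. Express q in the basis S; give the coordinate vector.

[-3, 3, -1]

We seek scalars with c_1 g1 + ... + c_3 g3 = q; equivalently solve M c = q where the columns of M are g1, ..., g3.
Row-reducing the augmented matrix [M | q] gives c = (-3, 3, -1).
Check: -3g1 + 3g2 - g3 = [1, -8, 3].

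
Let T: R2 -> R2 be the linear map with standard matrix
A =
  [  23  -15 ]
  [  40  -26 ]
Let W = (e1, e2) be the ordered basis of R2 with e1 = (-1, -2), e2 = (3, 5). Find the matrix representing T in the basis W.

[[-1, 0], [2, -2]]

With P the matrix whose columns are e1, e2, [T]_W = P^(-1) A P.
Column by column: T(e1) = A e1 = (7, 12); its W-coordinates (-1, 2) give column 1.
Continuing for each basis vector yields [T]_W = [[-1, 0], [2, -2]].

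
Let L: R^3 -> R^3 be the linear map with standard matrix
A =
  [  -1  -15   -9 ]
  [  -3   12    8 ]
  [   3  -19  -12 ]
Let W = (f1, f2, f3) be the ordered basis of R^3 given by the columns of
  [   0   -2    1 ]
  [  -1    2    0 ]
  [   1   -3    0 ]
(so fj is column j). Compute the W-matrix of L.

[[-2, -2, 3], [-3, 2, 0], [0, 3, -1]]

With P the matrix whose columns are f1, ..., f3, [L]_W = P^(-1) A P.
Column by column: L(f1) = A f1 = [6, -4, 7]; its W-coordinates [-2, -3, 0] give column 1.
Continuing for each basis vector yields [L]_W = [[-2, -2, 3], [-3, 2, 0], [0, 3, -1]].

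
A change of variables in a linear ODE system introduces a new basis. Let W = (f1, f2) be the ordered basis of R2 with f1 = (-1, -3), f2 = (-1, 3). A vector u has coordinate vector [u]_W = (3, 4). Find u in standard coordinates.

(-7, 3)

By definition u = 3f1 + 4f2.
Summing componentwise gives (-7, 3).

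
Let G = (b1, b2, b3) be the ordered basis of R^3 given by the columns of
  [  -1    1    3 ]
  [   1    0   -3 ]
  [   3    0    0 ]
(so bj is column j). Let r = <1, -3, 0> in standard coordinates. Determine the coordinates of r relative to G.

<0, -2, 1>

[r]_G is the unique c with M c = r, where M has columns b1, ..., b3.
Gaussian elimination on [M | r] yields c = (0, -2, 1).
Check: 0·b1 - 2b2 + b3 = <1, -3, 0>.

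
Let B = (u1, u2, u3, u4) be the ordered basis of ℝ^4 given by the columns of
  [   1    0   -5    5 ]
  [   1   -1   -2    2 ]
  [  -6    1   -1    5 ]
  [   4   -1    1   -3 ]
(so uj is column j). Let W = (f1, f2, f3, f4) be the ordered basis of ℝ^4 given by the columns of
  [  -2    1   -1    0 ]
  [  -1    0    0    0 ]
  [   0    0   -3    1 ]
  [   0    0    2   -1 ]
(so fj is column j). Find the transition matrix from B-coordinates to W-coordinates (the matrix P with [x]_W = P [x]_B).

[[-1, 1, 2, -2], [1, 2, -1, -1], [2, 0, 0, -2], [0, 1, -1, -1]]

Take x = uj: its B-coordinates are the j-th standard unit vector, so P e_j — column j of P — equals [uj]_W.
u1 = -f1 + f2 + 2f3 + 0·f4, giving column 1 = (-1, 1, 2, 0); repeating for each j gives P = [[-1, 1, 2, -2], [1, 2, -1, -1], [2, 0, 0, -2], [0, 1, -1, -1]].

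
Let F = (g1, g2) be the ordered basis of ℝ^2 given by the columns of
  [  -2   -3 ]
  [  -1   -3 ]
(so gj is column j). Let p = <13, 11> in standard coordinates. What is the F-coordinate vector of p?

<-2, -3>

Write p = c_1 g1 + c_2 g2 and solve for the c_i.
System: -2c_1 - 3c_2 = 13, -c_1 - 3c_2 = 11; solving gives c_1 = -2, c_2 = -3.
Check: -2g1 - 3g2 = <13, 11>.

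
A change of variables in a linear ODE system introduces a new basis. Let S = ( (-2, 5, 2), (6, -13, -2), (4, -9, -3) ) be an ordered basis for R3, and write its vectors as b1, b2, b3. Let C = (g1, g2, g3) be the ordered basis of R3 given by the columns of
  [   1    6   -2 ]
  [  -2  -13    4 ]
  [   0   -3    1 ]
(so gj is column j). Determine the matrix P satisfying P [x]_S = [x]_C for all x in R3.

[[2, 2, -2], [-1, 1, 1], [-1, 1, 0]]

Take x = bj: its S-coordinates are the j-th standard unit vector, so P e_j — column j of P — equals [bj]_C.
b1 = 2g1 - g2 - g3, giving column 1 = (2, -1, -1); repeating for each j gives P = [[2, 2, -2], [-1, 1, 1], [-1, 1, 0]].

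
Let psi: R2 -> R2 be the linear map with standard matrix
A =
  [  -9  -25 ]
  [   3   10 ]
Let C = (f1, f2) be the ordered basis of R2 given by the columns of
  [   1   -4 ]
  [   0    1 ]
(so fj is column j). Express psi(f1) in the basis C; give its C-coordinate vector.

Column 1 of [psi]_C is the C-coordinate vector of psi(f1).
In standard coordinates psi(f1) = A f1 = <-9, 3>.
Converting to C: <-9, 3> = 3f1 + 3f2, so the coordinate vector is <3, 3>.

<3, 3>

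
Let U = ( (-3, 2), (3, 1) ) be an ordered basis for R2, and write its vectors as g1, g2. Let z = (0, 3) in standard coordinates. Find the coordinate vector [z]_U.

Write z = c_1 g1 + c_2 g2 and solve for the c_i.
System: -3c_1 + 3c_2 = 0, 2c_1 + c_2 = 3; solving gives c_1 = 1, c_2 = 1.
Check: g1 + g2 = (0, 3).

(1, 1)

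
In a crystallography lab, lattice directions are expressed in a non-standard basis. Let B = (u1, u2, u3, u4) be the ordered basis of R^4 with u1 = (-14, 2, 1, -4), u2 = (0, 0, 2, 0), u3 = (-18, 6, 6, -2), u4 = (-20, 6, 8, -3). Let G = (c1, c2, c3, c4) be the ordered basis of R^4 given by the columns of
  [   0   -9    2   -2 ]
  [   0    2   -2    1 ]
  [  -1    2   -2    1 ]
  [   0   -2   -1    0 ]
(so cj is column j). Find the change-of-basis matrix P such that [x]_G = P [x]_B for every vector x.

Let M have columns uj and N have columns cj. Then for every x, N [x]_G = x = M [x]_B, so P = N^(-1) M.
Since det N = 1, N^(-1) has integer entries; multiplying gives P = [[1, -2, 0, -2], [2, 0, 2, 2], [0, 0, -2, -1], [-2, 0, -2, 0]].

[[1, -2, 0, -2], [2, 0, 2, 2], [0, 0, -2, -1], [-2, 0, -2, 0]]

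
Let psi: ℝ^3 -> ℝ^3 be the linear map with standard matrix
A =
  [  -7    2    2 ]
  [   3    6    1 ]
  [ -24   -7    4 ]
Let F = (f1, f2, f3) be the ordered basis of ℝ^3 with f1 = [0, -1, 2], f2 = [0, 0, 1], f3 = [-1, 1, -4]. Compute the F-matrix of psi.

[[2, -3, 0], [3, 2, -3], [-2, -2, -1]]

The j-th column of [psi]_F is [psi(fj)]_F.
psi(f1) = A f1 = [2, -4, 15] = 2f1 + 3f2 - 2f3, so column 1 is [2, 3, -2].
Repeating for f2, f3 and assembling the columns gives [[2, -3, 0], [3, 2, -3], [-2, -2, -1]].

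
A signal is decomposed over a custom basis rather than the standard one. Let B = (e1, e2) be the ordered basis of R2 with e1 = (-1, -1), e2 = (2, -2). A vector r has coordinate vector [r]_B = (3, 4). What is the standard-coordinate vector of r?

(5, -11)

r = M [r]_B, where M has columns e1, e2.
Carrying out the matrix-vector product, r = (5, -11).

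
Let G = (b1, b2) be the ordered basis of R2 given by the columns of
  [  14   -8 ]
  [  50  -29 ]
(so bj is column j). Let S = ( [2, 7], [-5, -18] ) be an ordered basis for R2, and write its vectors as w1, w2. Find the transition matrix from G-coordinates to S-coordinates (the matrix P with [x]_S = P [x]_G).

[[2, 1], [-2, 2]]

Column j of P is [bj]_S, since P maps G-coordinates to S-coordinates.
Expressing b1 in S: b1 = 2w1 - 2w2, so column 1 of P is [2, -2].
Doing the same for each bj gives P = [[2, 1], [-2, 2]].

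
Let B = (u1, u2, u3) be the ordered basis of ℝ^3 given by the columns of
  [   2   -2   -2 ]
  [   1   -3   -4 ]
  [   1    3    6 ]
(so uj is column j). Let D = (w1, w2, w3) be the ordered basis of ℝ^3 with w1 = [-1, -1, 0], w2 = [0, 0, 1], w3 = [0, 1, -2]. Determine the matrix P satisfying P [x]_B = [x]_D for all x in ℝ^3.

[[-2, 2, 2], [-1, 1, 2], [-1, -1, -2]]

Column j of P is [uj]_D, since P maps B-coordinates to D-coordinates.
Expressing u1 in D: u1 = -2w1 - w2 - w3, so column 1 of P is [-2, -1, -1].
Doing the same for each uj gives P = [[-2, 2, 2], [-1, 1, 2], [-1, -1, -2]].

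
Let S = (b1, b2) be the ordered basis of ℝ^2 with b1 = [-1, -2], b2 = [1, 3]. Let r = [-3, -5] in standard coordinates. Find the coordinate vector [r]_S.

[4, 1]

[r]_S is the unique c with M c = r, where M has columns b1, b2.
System: -c_1 + c_2 = -3, -2c_1 + 3c_2 = -5; solving gives c_1 = 4, c_2 = 1.
Check: 4b1 + b2 = [-3, -5].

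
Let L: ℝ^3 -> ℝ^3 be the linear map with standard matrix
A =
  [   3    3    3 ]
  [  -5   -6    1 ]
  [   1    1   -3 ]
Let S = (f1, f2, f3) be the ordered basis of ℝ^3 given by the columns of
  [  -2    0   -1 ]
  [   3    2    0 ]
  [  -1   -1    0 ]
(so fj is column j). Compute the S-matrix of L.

Let P have columns f1, ..., f3. Then [L]_S = P^(-1) A P.
Here det P = 1, so P^(-1) is integer; computing A P first and then P^(-1)(A P) gives [[-1, -3, 3], [-3, -2, -2], [2, 3, -3]].

[[-1, -3, 3], [-3, -2, -2], [2, 3, -3]]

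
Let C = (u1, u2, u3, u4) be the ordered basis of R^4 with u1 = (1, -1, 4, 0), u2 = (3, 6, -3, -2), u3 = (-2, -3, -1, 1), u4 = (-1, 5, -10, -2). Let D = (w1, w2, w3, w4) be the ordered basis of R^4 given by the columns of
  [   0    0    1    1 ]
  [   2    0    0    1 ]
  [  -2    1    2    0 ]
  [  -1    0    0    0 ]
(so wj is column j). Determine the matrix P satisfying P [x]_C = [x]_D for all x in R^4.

Let M have columns uj and N have columns wj. Then for every x, N [x]_D = x = M [x]_C, so P = N^(-1) M.
Since det N = 1, N^(-1) has integer entries; multiplying gives P = [[0, 2, -1, 2], [0, -1, -1, -2], [2, 1, -1, -2], [-1, 2, -1, 1]].

[[0, 2, -1, 2], [0, -1, -1, -2], [2, 1, -1, -2], [-1, 2, -1, 1]]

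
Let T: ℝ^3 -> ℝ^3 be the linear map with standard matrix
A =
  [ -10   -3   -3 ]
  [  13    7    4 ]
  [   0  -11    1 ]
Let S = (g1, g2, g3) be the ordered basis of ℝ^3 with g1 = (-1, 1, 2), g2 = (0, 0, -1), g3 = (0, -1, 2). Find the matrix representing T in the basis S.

Let P have columns g1, ..., g3. Then [T]_S = P^(-1) A P.
Here det P = 1, so P^(-1) is integer; computing A P first and then P^(-1)(A P) gives [[-1, -3, 3], [1, -3, -3], [-3, 1, 2]].

[[-1, -3, 3], [1, -3, -3], [-3, 1, 2]]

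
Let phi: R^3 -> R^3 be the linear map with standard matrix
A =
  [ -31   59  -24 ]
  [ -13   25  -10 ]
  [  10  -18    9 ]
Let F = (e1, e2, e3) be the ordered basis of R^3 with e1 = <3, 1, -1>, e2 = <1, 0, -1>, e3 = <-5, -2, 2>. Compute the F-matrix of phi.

[[-2, -3, 1], [1, 2, 1], [1, 0, 3]]

Let P have columns e1, ..., e3. Then [phi]_F = P^(-1) A P.
Here det P = -1, so P^(-1) is integer; computing A P first and then P^(-1)(A P) gives [[-2, -3, 1], [1, 2, 1], [1, 0, 3]].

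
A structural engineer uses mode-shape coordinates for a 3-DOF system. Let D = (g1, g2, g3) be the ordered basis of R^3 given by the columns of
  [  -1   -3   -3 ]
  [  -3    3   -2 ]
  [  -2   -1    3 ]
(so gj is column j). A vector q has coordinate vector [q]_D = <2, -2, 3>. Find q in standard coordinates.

<-5, -18, 7>

q = M [q]_D, where M has columns g1, ..., g3.
Carrying out the matrix-vector product, q = <-5, -18, 7>.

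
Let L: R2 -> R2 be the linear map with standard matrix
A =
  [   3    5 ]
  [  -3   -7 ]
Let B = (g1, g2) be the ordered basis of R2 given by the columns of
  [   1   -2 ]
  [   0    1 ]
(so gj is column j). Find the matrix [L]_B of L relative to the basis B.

[[-3, -3], [-3, -1]]

Let P have columns g1, g2. Then [L]_B = P^(-1) A P.
Here det P = 1, so P^(-1) is integer; computing A P first and then P^(-1)(A P) gives [[-3, -3], [-3, -1]].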